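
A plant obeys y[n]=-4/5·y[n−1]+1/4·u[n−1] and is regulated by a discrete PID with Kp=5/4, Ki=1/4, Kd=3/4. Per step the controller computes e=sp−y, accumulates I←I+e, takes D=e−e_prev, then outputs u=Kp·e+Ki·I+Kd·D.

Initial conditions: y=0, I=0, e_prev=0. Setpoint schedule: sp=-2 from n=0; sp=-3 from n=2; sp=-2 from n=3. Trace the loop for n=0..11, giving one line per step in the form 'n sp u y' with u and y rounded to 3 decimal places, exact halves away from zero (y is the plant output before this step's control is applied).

(exact arithmetic carried between steps; '≈' marks a value shown rounded to 6 d.p. or computed from one; I and e_prev carry over from the previous line; the table rounds u and y to 3 d.p., halves away from zero)
n=0: y=0, sp=-2, e=sp−y=-2; I=-2, D=e−e_prev=-2; u=5/4·(-2)+1/4·(-2)+3/4·(-2)=-4.5; next y=-4/5·0+1/4·(-4.5)=-1.125
n=1: y=-1.125, sp=-2, e=sp−y=-0.875; I=-2.875, D=e−e_prev=1.125; u=5/4·(-0.875)+1/4·(-2.875)+3/4·1.125=-0.96875; next y=-4/5·(-1.125)+1/4·(-0.96875)≈0.657813
n=2: y≈0.657813, sp=-3, e=sp−y≈-3.657813; I≈-6.532813, D=e−e_prev≈-2.782813; u=5/4·(-3.657813)+1/4·(-6.532813)+3/4·(-2.782813)≈-8.292578; next y=-4/5·0.657813+1/4·(-8.292578)≈-2.599395
n=3: y≈-2.599395, sp=-2, e=sp−y≈0.599395; I≈-5.933418, D=e−e_prev≈4.257207; u=5/4·0.599395+1/4·(-5.933418)+3/4·4.257207≈2.458794; next y=-4/5·(-2.599395)+1/4·2.458794≈2.694214
n=4: y≈2.694214, sp=-2, e=sp−y≈-4.694214; I≈-10.627632, D=e−e_prev≈-5.293609; u=5/4·(-4.694214)+1/4·(-10.627632)+3/4·(-5.293609)≈-12.494882; next y=-4/5·2.694214+1/4·(-12.494882)≈-5.279092
n=5: y≈-5.279092, sp=-2, e=sp−y≈3.279092; I≈-7.348540, D=e−e_prev≈7.973306; u=5/4·3.279092+1/4·(-7.348540)+3/4·7.973306≈8.241709; next y=-4/5·(-5.279092)+1/4·8.241709≈6.283701
n=6: y≈6.283701, sp=-2, e=sp−y≈-8.283701; I≈-15.632241, D=e−e_prev≈-11.562793; u=5/4·(-8.283701)+1/4·(-15.632241)+3/4·(-11.562793)≈-22.934781; next y=-4/5·6.283701+1/4·(-22.934781)≈-10.760656
n=7: y≈-10.760656, sp=-2, e=sp−y≈8.760656; I≈-6.871585, D=e−e_prev≈17.044357; u=5/4·8.760656+1/4·(-6.871585)+3/4·17.044357≈22.016191; next y=-4/5·(-10.760656)+1/4·22.016191≈14.112572
n=8: y≈14.112572, sp=-2, e=sp−y≈-16.112572; I≈-22.984158, D=e−e_prev≈-24.873228; u=5/4·(-16.112572)+1/4·(-22.984158)+3/4·(-24.873228)≈-44.541676; next y=-4/5·14.112572+1/4·(-44.541676)≈-22.425477
n=9: y≈-22.425477, sp=-2, e=sp−y≈20.425477; I≈-2.558681, D=e−e_prev≈36.538049; u=5/4·20.425477+1/4·(-2.558681)+3/4·36.538049≈52.295713; next y=-4/5·(-22.425477)+1/4·52.295713≈31.014310
n=10: y≈31.014310, sp=-2, e=sp−y≈-33.014310; I≈-35.572990, D=e−e_prev≈-53.439786; u=5/4·(-33.014310)+1/4·(-35.572990)+3/4·(-53.439786)≈-90.240974; next y=-4/5·31.014310+1/4·(-90.240974)≈-47.371691
n=11: y≈-47.371691, sp=-2, e=sp−y≈45.371691; I≈9.798701, D=e−e_prev≈78.386001; u=5/4·45.371691+1/4·9.798701+3/4·78.386001≈117.953790; next y=-4/5·(-47.371691)+1/4·117.953790≈67.385800

0 -2 -4.500 0.000
1 -2 -0.969 -1.125
2 -3 -8.293 0.658
3 -2 2.459 -2.599
4 -2 -12.495 2.694
5 -2 8.242 -5.279
6 -2 -22.935 6.284
7 -2 22.016 -10.761
8 -2 -44.542 14.113
9 -2 52.296 -22.425
10 -2 -90.241 31.014
11 -2 117.954 -47.372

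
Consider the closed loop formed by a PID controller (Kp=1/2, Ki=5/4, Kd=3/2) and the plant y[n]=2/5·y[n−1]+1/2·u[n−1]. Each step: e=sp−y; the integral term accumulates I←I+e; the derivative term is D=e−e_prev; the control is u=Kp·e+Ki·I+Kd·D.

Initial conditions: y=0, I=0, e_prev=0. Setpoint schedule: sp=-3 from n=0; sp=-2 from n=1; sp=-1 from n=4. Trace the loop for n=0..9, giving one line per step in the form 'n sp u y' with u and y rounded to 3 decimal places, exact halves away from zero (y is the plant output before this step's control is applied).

(exact arithmetic carried between steps; '≈' marks a value shown rounded to 6 d.p. or computed from one; I and e_prev carry over from the previous line; the table rounds u and y to 3 d.p., halves away from zero)
n=0: y=0, sp=-3, e=sp−y=-3; I=-3, D=e−e_prev=-3; u=1/2·(-3)+5/4·(-3)+3/2·(-3)=-9.75; next y=2/5·0+1/2·(-9.75)=-4.875
n=1: y=-4.875, sp=-2, e=sp−y=2.875; I=-0.125, D=e−e_prev=5.875; u=1/2·2.875+5/4·(-0.125)+3/2·5.875=10.09375; next y=2/5·(-4.875)+1/2·10.09375=3.096875
n=2: y=3.096875, sp=-2, e=sp−y=-5.096875; I=-5.221875, D=e−e_prev=-7.971875; u=1/2·(-5.096875)+5/4·(-5.221875)+3/2·(-7.971875)≈-21.033594; next y=2/5·3.096875+1/2·(-21.033594)≈-9.278047
n=3: y≈-9.278047, sp=-2, e=sp−y≈7.278047; I≈2.056172, D=e−e_prev≈12.374922; u=1/2·7.278047+5/4·2.056172+3/2·12.374922≈24.771621; next y=2/5·(-9.278047)+1/2·24.771621≈8.674592
n=4: y≈8.674592, sp=-1, e=sp−y≈-9.674592; I≈-7.618420, D=e−e_prev≈-16.952639; u=1/2·(-9.674592)+5/4·(-7.618420)+3/2·(-16.952639)≈-39.789279; next y=2/5·8.674592+1/2·(-39.789279)≈-16.424803
n=5: y≈-16.424803, sp=-1, e=sp−y≈15.424803; I≈7.806383, D=e−e_prev≈25.099394; u=1/2·15.424803+5/4·7.806383+3/2·25.099394≈55.119472; next y=2/5·(-16.424803)+1/2·55.119472≈20.989815
n=6: y≈20.989815, sp=-1, e=sp−y≈-21.989815; I≈-14.183432, D=e−e_prev≈-37.414617; u=1/2·(-21.989815)+5/4·(-14.183432)+3/2·(-37.414617)≈-84.846123; next y=2/5·20.989815+1/2·(-84.846123)≈-34.027136
n=7: y≈-34.027136, sp=-1, e=sp−y≈33.027136; I≈18.843704, D=e−e_prev≈55.016950; u=1/2·33.027136+5/4·18.843704+3/2·55.016950≈122.593623; next y=2/5·(-34.027136)+1/2·122.593623≈47.685957
n=8: y≈47.685957, sp=-1, e=sp−y≈-48.685957; I≈-29.842254, D=e−e_prev≈-81.713093; u=1/2·(-48.685957)+5/4·(-29.842254)+3/2·(-81.713093)≈-184.215435; next y=2/5·47.685957+1/2·(-184.215435)≈-73.033335
n=9: y≈-73.033335, sp=-1, e=sp−y≈72.033335; I≈42.191081, D=e−e_prev≈120.719292; u=1/2·72.033335+5/4·42.191081+3/2·120.719292≈269.834457; next y=2/5·(-73.033335)+1/2·269.834457≈105.703895

0 -3 -9.750 0.000
1 -2 10.094 -4.875
2 -2 -21.034 3.097
3 -2 24.772 -9.278
4 -1 -39.789 8.675
5 -1 55.119 -16.425
6 -1 -84.846 20.990
7 -1 122.594 -34.027
8 -1 -184.215 47.686
9 -1 269.834 -73.033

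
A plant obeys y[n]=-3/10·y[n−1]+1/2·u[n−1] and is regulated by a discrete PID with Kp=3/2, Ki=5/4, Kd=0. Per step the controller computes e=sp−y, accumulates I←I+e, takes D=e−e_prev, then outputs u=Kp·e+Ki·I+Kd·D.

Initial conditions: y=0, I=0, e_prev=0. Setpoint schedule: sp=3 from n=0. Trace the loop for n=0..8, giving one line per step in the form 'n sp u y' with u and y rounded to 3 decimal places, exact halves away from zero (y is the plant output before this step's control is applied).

0 3 8.250 0.000
1 3 0.656 4.125
2 3 13.095 -0.909
3 3 -3.275 6.820
4 3 20.835 -3.683
5 3 -12.627 11.522
6 3 35.275 -9.770
7 3 -32.194 20.568
8 3 63.644 -22.267

(exact arithmetic carried between steps; '≈' marks a value shown rounded to 6 d.p. or computed from one; I and e_prev carry over from the previous line; the table rounds u and y to 3 d.p., halves away from zero)
n=0: y=0, sp=3, e=sp−y=3; I=3, D=e−e_prev=3; u=3/2·3+5/4·3+0·3=8.25; next y=-3/10·0+1/2·8.25=4.125
n=1: y=4.125, sp=3, e=sp−y=-1.125; I=1.875, D=e−e_prev=-4.125; u=3/2·(-1.125)+5/4·1.875+0·(-4.125)=0.65625; next y=-3/10·4.125+1/2·0.65625=-0.909375
n=2: y=-0.909375, sp=3, e=sp−y=3.909375; I=5.784375, D=e−e_prev=5.034375; u=3/2·3.909375+5/4·5.784375+0·5.034375≈13.094531; next y=-3/10·(-0.909375)+1/2·13.094531≈6.820078
n=3: y≈6.820078, sp=3, e=sp−y≈-3.820078; I≈1.964297, D=e−e_prev≈-7.729453; u=3/2·(-3.820078)+5/4·1.964297+0·(-7.729453)≈-3.274746; next y=-3/10·6.820078+1/2·(-3.274746)≈-3.683396
n=4: y≈-3.683396, sp=3, e=sp−y≈6.683396; I≈8.647693, D=e−e_prev≈10.503475; u=3/2·6.683396+5/4·8.647693+0·10.503475≈20.834711; next y=-3/10·(-3.683396)+1/2·20.834711≈11.522375
n=5: y≈11.522375, sp=3, e=sp−y≈-8.522375; I≈0.125319, D=e−e_prev≈-15.205771; u=3/2·(-8.522375)+5/4·0.125319+0·(-15.205771)≈-12.626914; next y=-3/10·11.522375+1/2·(-12.626914)≈-9.770169
n=6: y≈-9.770169, sp=3, e=sp−y≈12.770169; I≈12.895488, D=e−e_prev≈21.292544; u=3/2·12.770169+5/4·12.895488+0·21.292544≈35.274614; next y=-3/10·(-9.770169)+1/2·35.274614≈20.568358
n=7: y≈20.568358, sp=3, e=sp−y≈-17.568358; I≈-4.672870, D=e−e_prev≈-30.338527; u=3/2·(-17.568358)+5/4·(-4.672870)+0·(-30.338527)≈-32.193624; next y=-3/10·20.568358+1/2·(-32.193624)≈-22.267319
n=8: y≈-22.267319, sp=3, e=sp−y≈25.267319; I≈20.594449, D=e−e_prev≈42.835677; u=3/2·25.267319+5/4·20.594449+0·42.835677≈63.644040; next y=-3/10·(-22.267319)+1/2·63.644040≈38.502216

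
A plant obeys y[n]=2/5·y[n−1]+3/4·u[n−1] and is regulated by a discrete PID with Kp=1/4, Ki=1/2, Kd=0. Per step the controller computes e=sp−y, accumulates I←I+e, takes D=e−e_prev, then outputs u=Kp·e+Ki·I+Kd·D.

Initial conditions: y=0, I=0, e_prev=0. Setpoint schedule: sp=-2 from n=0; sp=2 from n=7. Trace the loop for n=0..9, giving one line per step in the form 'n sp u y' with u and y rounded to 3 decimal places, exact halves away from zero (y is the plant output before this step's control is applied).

(exact arithmetic carried between steps; '≈' marks a value shown rounded to 6 d.p. or computed from one; I and e_prev carry over from the previous line; the table rounds u and y to 3 d.p., halves away from zero)
n=0: y=0, sp=-2, e=sp−y=-2; I=-2, D=e−e_prev=-2; u=1/4·(-2)+1/2·(-2)+0·(-2)=-1.5; next y=2/5·0+3/4·(-1.5)=-1.125
n=1: y=-1.125, sp=-2, e=sp−y=-0.875; I=-2.875, D=e−e_prev=1.125; u=1/4·(-0.875)+1/2·(-2.875)+0·1.125=-1.65625; next y=2/5·(-1.125)+3/4·(-1.65625)≈-1.692188
n=2: y≈-1.692188, sp=-2, e=sp−y≈-0.307813; I≈-3.182813, D=e−e_prev≈0.567188; u=1/4·(-0.307813)+1/2·(-3.182813)+0·0.567188≈-1.668359; next y=2/5·(-1.692188)+3/4·(-1.668359)≈-1.928145
n=3: y≈-1.928145, sp=-2, e=sp−y≈-0.071855; I≈-3.254668, D=e−e_prev≈0.235957; u=1/4·(-0.071855)+1/2·(-3.254668)+0·0.235957≈-1.645298; next y=2/5·(-1.928145)+3/4·(-1.645298)≈-2.005231
n=4: y≈-2.005231, sp=-2, e=sp−y≈0.005231; I≈-3.249437, D=e−e_prev≈0.077087; u=1/4·0.005231+1/2·(-3.249437)+0·0.077087≈-1.623411; next y=2/5·(-2.005231)+3/4·(-1.623411)≈-2.019650
n=5: y≈-2.019650, sp=-2, e=sp−y≈0.019650; I≈-3.229786, D=e−e_prev≈0.014419; u=1/4·0.019650+1/2·(-3.229786)+0·0.014419≈-1.609981; next y=2/5·(-2.019650)+3/4·(-1.609981)≈-2.015346
n=6: y≈-2.015346, sp=-2, e=sp−y≈0.015346; I≈-3.214441, D=e−e_prev≈-0.004305; u=1/4·0.015346+1/2·(-3.214441)+0·(-0.004305)≈-1.603384; next y=2/5·(-2.015346)+3/4·(-1.603384)≈-2.008676
n=7: y≈-2.008676, sp=2, e=sp−y≈4.008676; I≈0.794235, D=e−e_prev≈3.993331; u=1/4·4.008676+1/2·0.794235+0·3.993331≈1.399287; next y=2/5·(-2.008676)+3/4·1.399287≈0.245995
n=8: y≈0.245995, sp=2, e=sp−y≈1.754005; I≈2.548241, D=e−e_prev≈-2.254671; u=1/4·1.754005+1/2·2.548241+0·(-2.254671)≈1.712622; next y=2/5·0.245995+3/4·1.712622≈1.382864
n=9: y≈1.382864, sp=2, e=sp−y≈0.617136; I≈3.165377, D=e−e_prev≈-1.136870; u=1/4·0.617136+1/2·3.165377+0·(-1.136870)≈1.736972; next y=2/5·1.382864+3/4·1.736972≈1.855875

0 -2 -1.500 0.000
1 -2 -1.656 -1.125
2 -2 -1.668 -1.692
3 -2 -1.645 -1.928
4 -2 -1.623 -2.005
5 -2 -1.610 -2.020
6 -2 -1.603 -2.015
7 2 1.399 -2.009
8 2 1.713 0.246
9 2 1.737 1.383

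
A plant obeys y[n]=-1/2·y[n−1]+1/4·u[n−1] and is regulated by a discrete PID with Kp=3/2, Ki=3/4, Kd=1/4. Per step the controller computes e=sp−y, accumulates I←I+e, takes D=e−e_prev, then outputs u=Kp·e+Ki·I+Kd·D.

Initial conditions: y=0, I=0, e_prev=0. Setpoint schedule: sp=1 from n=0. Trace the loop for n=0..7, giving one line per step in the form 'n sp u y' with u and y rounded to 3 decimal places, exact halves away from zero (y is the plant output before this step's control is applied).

0 1 2.500 0.000
1 1 1.438 0.625
2 1 3.320 0.047
3 1 1.991 0.807
4 1 4.107 0.094
5 1 2.395 0.979
6 1 4.808 0.109
7 1 2.663 1.147

(exact arithmetic carried between steps; '≈' marks a value shown rounded to 6 d.p. or computed from one; I and e_prev carry over from the previous line; the table rounds u and y to 3 d.p., halves away from zero)
n=0: y=0, sp=1, e=sp−y=1; I=1, D=e−e_prev=1; u=3/2·1+3/4·1+1/4·1=2.5; next y=-1/2·0+1/4·2.5=0.625
n=1: y=0.625, sp=1, e=sp−y=0.375; I=1.375, D=e−e_prev=-0.625; u=3/2·0.375+3/4·1.375+1/4·(-0.625)=1.4375; next y=-1/2·0.625+1/4·1.4375=0.046875
n=2: y=0.046875, sp=1, e=sp−y=0.953125; I=2.328125, D=e−e_prev=0.578125; u=3/2·0.953125+3/4·2.328125+1/4·0.578125≈3.320313; next y=-1/2·0.046875+1/4·3.320313≈0.806641
n=3: y≈0.806641, sp=1, e=sp−y≈0.193359; I≈2.521484, D=e−e_prev≈-0.759766; u=3/2·0.193359+3/4·2.521484+1/4·(-0.759766)≈1.991211; next y=-1/2·0.806641+1/4·1.991211≈0.094482
n=4: y≈0.094482, sp=1, e=sp−y≈0.905518; I≈3.427002, D=e−e_prev≈0.712158; u=3/2·0.905518+3/4·3.427002+1/4·0.712158≈4.106567; next y=-1/2·0.094482+1/4·4.106567≈0.979401
n=5: y≈0.979401, sp=1, e=sp−y≈0.020599; I≈3.447601, D=e−e_prev≈-0.884918; u=3/2·0.020599+3/4·3.447601+1/4·(-0.884918)≈2.395370; next y=-1/2·0.979401+1/4·2.395370≈0.109142
n=6: y≈0.109142, sp=1, e=sp−y≈0.890858; I≈4.338459, D=e−e_prev≈0.870258; u=3/2·0.890858+3/4·4.338459+1/4·0.870258≈4.807695; next y=-1/2·0.109142+1/4·4.807695≈1.147353
n=7: y≈1.147353, sp=1, e=sp−y≈-0.147353; I≈4.191106, D=e−e_prev≈-1.038210; u=3/2·(-0.147353)+3/4·4.191106+1/4·(-1.038210)≈2.662748; next y=-1/2·1.147353+1/4·2.662748≈0.092011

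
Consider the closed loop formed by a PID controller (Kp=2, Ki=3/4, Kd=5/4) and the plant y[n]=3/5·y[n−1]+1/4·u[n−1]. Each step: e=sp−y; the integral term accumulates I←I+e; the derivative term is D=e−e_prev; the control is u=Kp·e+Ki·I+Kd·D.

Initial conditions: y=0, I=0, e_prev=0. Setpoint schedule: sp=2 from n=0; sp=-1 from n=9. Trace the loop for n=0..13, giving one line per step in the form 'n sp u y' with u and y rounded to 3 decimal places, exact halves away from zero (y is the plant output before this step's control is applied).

(exact arithmetic carried between steps; '≈' marks a value shown rounded to 6 d.p. or computed from one; I and e_prev carry over from the previous line; the table rounds u and y to 3 d.p., halves away from zero)
n=0: y=0, sp=2, e=sp−y=2; I=2, D=e−e_prev=2; u=2·2+3/4·2+5/4·2=8; next y=3/5·0+1/4·8=2
n=1: y=2, sp=2, e=sp−y=0; I=2, D=e−e_prev=-2; u=2·0+3/4·2+5/4·(-2)=-1; next y=3/5·2+1/4·(-1)=0.95
n=2: y=0.95, sp=2, e=sp−y=1.05; I=3.05, D=e−e_prev=1.05; u=2·1.05+3/4·3.05+5/4·1.05=5.7; next y=3/5·0.95+1/4·5.7=1.995
n=3: y=1.995, sp=2, e=sp−y=0.005; I=3.055, D=e−e_prev=-1.045; u=2·0.005+3/4·3.055+5/4·(-1.045)=0.995; next y=3/5·1.995+1/4·0.995=1.44575
n=4: y=1.44575, sp=2, e=sp−y=0.55425; I=3.60925, D=e−e_prev=0.54925; u=2·0.55425+3/4·3.60925+5/4·0.54925=4.502; next y=3/5·1.44575+1/4·4.502=1.99295
n=5: y=1.99295, sp=2, e=sp−y=0.00705; I=3.6163, D=e−e_prev=-0.5472; u=2·0.00705+3/4·3.6163+5/4·(-0.5472)=2.042325; next y=3/5·1.99295+1/4·2.042325≈1.706351
n=6: y≈1.706351, sp=2, e=sp−y≈0.293649; I≈3.909949, D=e−e_prev≈0.286599; u=2·0.293649+3/4·3.909949+5/4·0.286599≈3.878008; next y=3/5·1.706351+1/4·3.878008≈1.993313
n=7: y≈1.993313, sp=2, e=sp−y≈0.006687; I≈3.916636, D=e−e_prev≈-0.286961; u=2·0.006687+3/4·3.916636+5/4·(-0.286961)≈2.592150; next y=3/5·1.993313+1/4·2.592150≈1.844025
n=8: y≈1.844025, sp=2, e=sp−y≈0.155975; I≈4.072611, D=e−e_prev≈0.149288; u=2·0.155975+3/4·4.072611+5/4·0.149288≈3.553017; next y=3/5·1.844025+1/4·3.553017≈1.994669
n=9: y≈1.994669, sp=-1, e=sp−y≈-2.994669; I≈1.077942, D=e−e_prev≈-3.150644; u=2·(-2.994669)+3/4·1.077942+5/4·(-3.150644)≈-9.119188; next y=3/5·1.994669+1/4·(-9.119188)≈-1.082995
n=10: y≈-1.082995, sp=-1, e=sp−y≈0.082995; I≈1.160937, D=e−e_prev≈3.077665; u=2·0.082995+3/4·1.160937+5/4·3.077665≈4.883774; next y=3/5·(-1.082995)+1/4·4.883774≈0.571146
n=11: y≈0.571146, sp=-1, e=sp−y≈-1.571146; I≈-0.410209, D=e−e_prev≈-1.654142; u=2·(-1.571146)+3/4·(-0.410209)+5/4·(-1.654142)≈-5.517627; next y=3/5·0.571146+1/4·(-5.517627)≈-1.036719
n=12: y≈-1.036719, sp=-1, e=sp−y≈0.036719; I≈-0.373491, D=e−e_prev≈1.607865; u=2·0.036719+3/4·(-0.373491)+5/4·1.607865≈1.803152; next y=3/5·(-1.036719)+1/4·1.803152≈-0.171243
n=13: y≈-0.171243, sp=-1, e=sp−y≈-0.828757; I≈-1.202247, D=e−e_prev≈-0.865475; u=2·(-0.828757)+3/4·(-1.202247)+5/4·(-0.865475)≈-3.641043; next y=3/5·(-0.171243)+1/4·(-3.641043)≈-1.013007

0 2 8.000 0.000
1 2 -1.000 2.000
2 2 5.700 0.950
3 2 0.995 1.995
4 2 4.502 1.446
5 2 2.042 1.993
6 2 3.878 1.706
7 2 2.592 1.993
8 2 3.553 1.844
9 -1 -9.119 1.995
10 -1 4.884 -1.083
11 -1 -5.518 0.571
12 -1 1.803 -1.037
13 -1 -3.641 -0.171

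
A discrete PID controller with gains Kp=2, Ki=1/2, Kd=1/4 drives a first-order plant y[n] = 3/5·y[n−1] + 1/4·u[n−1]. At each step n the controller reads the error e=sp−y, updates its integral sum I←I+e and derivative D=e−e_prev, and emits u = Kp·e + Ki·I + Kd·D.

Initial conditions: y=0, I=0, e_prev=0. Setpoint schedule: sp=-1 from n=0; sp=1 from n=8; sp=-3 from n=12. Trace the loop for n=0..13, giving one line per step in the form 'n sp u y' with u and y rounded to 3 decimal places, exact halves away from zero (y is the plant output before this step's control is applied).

0 -1 -2.750 0.000
1 -1 -1.109 -0.688
2 -1 -1.431 -0.690
3 -1 -1.362 -0.772
4 -1 -1.409 -0.803
5 -1 -1.430 -0.834
6 -1 -1.455 -0.858
7 -1 -1.476 -0.879
8 1 4.006 -0.896
9 1 0.710 0.464
10 1 1.340 0.456
11 1 1.190 0.609
12 -3 -9.725 0.663
13 -3 -3.128 -2.034

(exact arithmetic carried between steps; '≈' marks a value shown rounded to 6 d.p. or computed from one; I and e_prev carry over from the previous line; the table rounds u and y to 3 d.p., halves away from zero)
n=0: y=0, sp=-1, e=sp−y=-1; I=-1, D=e−e_prev=-1; u=2·(-1)+1/2·(-1)+1/4·(-1)=-2.75; next y=3/5·0+1/4·(-2.75)=-0.6875
n=1: y=-0.6875, sp=-1, e=sp−y=-0.3125; I=-1.3125, D=e−e_prev=0.6875; u=2·(-0.3125)+1/2·(-1.3125)+1/4·0.6875=-1.109375; next y=3/5·(-0.6875)+1/4·(-1.109375)≈-0.689844
n=2: y≈-0.689844, sp=-1, e=sp−y≈-0.310156; I≈-1.622656, D=e−e_prev≈0.002344; u=2·(-0.310156)+1/2·(-1.622656)+1/4·0.002344≈-1.431055; next y=3/5·(-0.689844)+1/4·(-1.431055)≈-0.771670
n=3: y≈-0.771670, sp=-1, e=sp−y≈-0.228330; I≈-1.850986, D=e−e_prev≈0.081826; u=2·(-0.228330)+1/2·(-1.850986)+1/4·0.081826≈-1.361697; next y=3/5·(-0.771670)+1/4·(-1.361697)≈-0.803426
n=4: y≈-0.803426, sp=-1, e=sp−y≈-0.196574; I≈-2.047560, D=e−e_prev≈0.031756; u=2·(-0.196574)+1/2·(-2.047560)+1/4·0.031756≈-1.408989; next y=3/5·(-0.803426)+1/4·(-1.408989)≈-0.834303
n=5: y≈-0.834303, sp=-1, e=sp−y≈-0.165697; I≈-2.213257, D=e−e_prev≈0.030877; u=2·(-0.165697)+1/2·(-2.213257)+1/4·0.030877≈-1.430304; next y=3/5·(-0.834303)+1/4·(-1.430304)≈-0.858158
n=6: y≈-0.858158, sp=-1, e=sp−y≈-0.141842; I≈-2.355100, D=e−e_prev≈0.023855; u=2·(-0.141842)+1/2·(-2.355100)+1/4·0.023855≈-1.455271; next y=3/5·(-0.858158)+1/4·(-1.455271)≈-0.878712
n=7: y≈-0.878712, sp=-1, e=sp−y≈-0.121288; I≈-2.476387, D=e−e_prev≈0.020555; u=2·(-0.121288)+1/2·(-2.476387)+1/4·0.020555≈-1.475630; next y=3/5·(-0.878712)+1/4·(-1.475630)≈-0.896135
n=8: y≈-0.896135, sp=1, e=sp−y≈1.896135; I≈-0.580252, D=e−e_prev≈2.017423; u=2·1.896135+1/2·(-0.580252)+1/4·2.017423≈4.006499; next y=3/5·(-0.896135)+1/4·4.006499≈0.463944
n=9: y≈0.463944, sp=1, e=sp−y≈0.536056; I≈-0.044196, D=e−e_prev≈-1.360079; u=2·0.536056+1/2·(-0.044196)+1/4·(-1.360079)≈0.709994; next y=3/5·0.463944+1/4·0.709994≈0.455865
n=10: y≈0.455865, sp=1, e=sp−y≈0.544135; I≈0.499939, D=e−e_prev≈0.008079; u=2·0.544135+1/2·0.499939+1/4·0.008079≈1.340259; next y=3/5·0.455865+1/4·1.340259≈0.608584
n=11: y≈0.608584, sp=1, e=sp−y≈0.391416; I≈0.891355, D=e−e_prev≈-0.152719; u=2·0.391416+1/2·0.891355+1/4·(-0.152719)≈1.190330; next y=3/5·0.608584+1/4·1.190330≈0.662733
n=12: y≈0.662733, sp=-3, e=sp−y≈-3.662733; I≈-2.771378, D=e−e_prev≈-4.054149; u=2·(-3.662733)+1/2·(-2.771378)+1/4·(-4.054149)≈-9.724692; next y=3/5·0.662733+1/4·(-9.724692)≈-2.033533
n=13: y≈-2.033533, sp=-3, e=sp−y≈-0.966467; I≈-3.737845, D=e−e_prev≈2.696266; u=2·(-0.966467)+1/2·(-3.737845)+1/4·2.696266≈-3.127789; next y=3/5·(-2.033533)+1/4·(-3.127789)≈-2.002067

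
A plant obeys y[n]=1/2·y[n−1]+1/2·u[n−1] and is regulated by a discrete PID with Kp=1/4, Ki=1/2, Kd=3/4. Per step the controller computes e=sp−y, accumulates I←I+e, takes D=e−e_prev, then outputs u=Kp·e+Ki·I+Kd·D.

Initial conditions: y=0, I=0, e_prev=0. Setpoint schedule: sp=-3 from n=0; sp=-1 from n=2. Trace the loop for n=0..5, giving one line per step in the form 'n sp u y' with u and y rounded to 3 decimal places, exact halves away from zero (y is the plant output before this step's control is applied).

0 -3 -4.500 0.000
1 -3 -0.375 -2.250
2 -1 -0.844 -1.313
3 -1 -1.836 -1.078
4 -1 -1.053 -1.457
5 -1 -1.412 -1.255

(exact arithmetic carried between steps; '≈' marks a value shown rounded to 6 d.p. or computed from one; I and e_prev carry over from the previous line; the table rounds u and y to 3 d.p., halves away from zero)
n=0: y=0, sp=-3, e=sp−y=-3; I=-3, D=e−e_prev=-3; u=1/4·(-3)+1/2·(-3)+3/4·(-3)=-4.5; next y=1/2·0+1/2·(-4.5)=-2.25
n=1: y=-2.25, sp=-3, e=sp−y=-0.75; I=-3.75, D=e−e_prev=2.25; u=1/4·(-0.75)+1/2·(-3.75)+3/4·2.25=-0.375; next y=1/2·(-2.25)+1/2·(-0.375)=-1.3125
n=2: y=-1.3125, sp=-1, e=sp−y=0.3125; I=-3.4375, D=e−e_prev=1.0625; u=1/4·0.3125+1/2·(-3.4375)+3/4·1.0625=-0.84375; next y=1/2·(-1.3125)+1/2·(-0.84375)=-1.078125
n=3: y=-1.078125, sp=-1, e=sp−y=0.078125; I=-3.359375, D=e−e_prev=-0.234375; u=1/4·0.078125+1/2·(-3.359375)+3/4·(-0.234375)≈-1.835938; next y=1/2·(-1.078125)+1/2·(-1.835938)≈-1.457031
n=4: y≈-1.457031, sp=-1, e=sp−y≈0.457031; I≈-2.902344, D=e−e_prev≈0.378906; u=1/4·0.457031+1/2·(-2.902344)+3/4·0.378906≈-1.052734; next y=1/2·(-1.457031)+1/2·(-1.052734)≈-1.254883
n=5: y≈-1.254883, sp=-1, e=sp−y≈0.254883; I≈-2.647461, D=e−e_prev≈-0.202148; u=1/4·0.254883+1/2·(-2.647461)+3/4·(-0.202148)≈-1.411621; next y=1/2·(-1.254883)+1/2·(-1.411621)≈-1.333252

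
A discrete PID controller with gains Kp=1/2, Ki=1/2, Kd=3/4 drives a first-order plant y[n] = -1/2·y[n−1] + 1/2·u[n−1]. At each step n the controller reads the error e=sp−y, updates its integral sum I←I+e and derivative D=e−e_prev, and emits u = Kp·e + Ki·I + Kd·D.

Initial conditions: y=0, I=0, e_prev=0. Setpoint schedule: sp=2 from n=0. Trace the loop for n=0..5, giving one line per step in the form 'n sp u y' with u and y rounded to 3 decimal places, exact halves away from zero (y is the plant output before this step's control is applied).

(exact arithmetic carried between steps; '≈' marks a value shown rounded to 6 d.p. or computed from one; I and e_prev carry over from the previous line; the table rounds u and y to 3 d.p., halves away from zero)
n=0: y=0, sp=2, e=sp−y=2; I=2, D=e−e_prev=2; u=1/2·2+1/2·2+3/4·2=3.5; next y=-1/2·0+1/2·3.5=1.75
n=1: y=1.75, sp=2, e=sp−y=0.25; I=2.25, D=e−e_prev=-1.75; u=1/2·0.25+1/2·2.25+3/4·(-1.75)=-0.0625; next y=-1/2·1.75+1/2·(-0.0625)=-0.90625
n=2: y=-0.90625, sp=2, e=sp−y=2.90625; I=5.15625, D=e−e_prev=2.65625; u=1/2·2.90625+1/2·5.15625+3/4·2.65625≈6.023438; next y=-1/2·(-0.90625)+1/2·6.023438≈3.464844
n=3: y≈3.464844, sp=2, e=sp−y≈-1.464844; I≈3.691406, D=e−e_prev≈-4.371094; u=1/2·(-1.464844)+1/2·3.691406+3/4·(-4.371094)≈-2.165039; next y=-1/2·3.464844+1/2·(-2.165039)≈-2.814941
n=4: y≈-2.814941, sp=2, e=sp−y≈4.814941; I≈8.506348, D=e−e_prev≈6.279785; u=1/2·4.814941+1/2·8.506348+3/4·6.279785≈11.370483; next y=-1/2·(-2.814941)+1/2·11.370483≈7.092712
n=5: y≈7.092712, sp=2, e=sp−y≈-5.092712; I≈3.413635, D=e−e_prev≈-9.907654; u=1/2·(-5.092712)+1/2·3.413635+3/4·(-9.907654)≈-8.270279; next y=-1/2·7.092712+1/2·(-8.270279)≈-7.681496

0 2 3.500 0.000
1 2 -0.063 1.750
2 2 6.023 -0.906
3 2 -2.165 3.465
4 2 11.370 -2.815
5 2 -8.270 7.093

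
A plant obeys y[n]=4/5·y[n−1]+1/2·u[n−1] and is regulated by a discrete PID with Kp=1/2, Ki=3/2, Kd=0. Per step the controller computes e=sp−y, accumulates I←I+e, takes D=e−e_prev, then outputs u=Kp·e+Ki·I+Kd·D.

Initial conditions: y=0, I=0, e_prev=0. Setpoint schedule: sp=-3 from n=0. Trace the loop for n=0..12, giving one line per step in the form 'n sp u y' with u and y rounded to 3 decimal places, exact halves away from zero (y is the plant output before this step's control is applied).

(exact arithmetic carried between steps; '≈' marks a value shown rounded to 6 d.p. or computed from one; I and e_prev carry over from the previous line; the table rounds u and y to 3 d.p., halves away from zero)
n=0: y=0, sp=-3, e=sp−y=-3; I=-3, D=e−e_prev=-3; u=1/2·(-3)+3/2·(-3)+0·(-3)=-6; next y=4/5·0+1/2·(-6)=-3
n=1: y=-3, sp=-3, e=sp−y=0; I=-3, D=e−e_prev=3; u=1/2·0+3/2·(-3)+0·3=-4.5; next y=4/5·(-3)+1/2·(-4.5)=-4.65
n=2: y=-4.65, sp=-3, e=sp−y=1.65; I=-1.35, D=e−e_prev=1.65; u=1/2·1.65+3/2·(-1.35)+0·1.65=-1.2; next y=4/5·(-4.65)+1/2·(-1.2)=-4.32
n=3: y=-4.32, sp=-3, e=sp−y=1.32; I=-0.03, D=e−e_prev=-0.33; u=1/2·1.32+3/2·(-0.03)+0·(-0.33)=0.615; next y=4/5·(-4.32)+1/2·0.615=-3.1485
n=4: y=-3.1485, sp=-3, e=sp−y=0.1485; I=0.1185, D=e−e_prev=-1.1715; u=1/2·0.1485+3/2·0.1185+0·(-1.1715)=0.252; next y=4/5·(-3.1485)+1/2·0.252=-2.3928
n=5: y=-2.3928, sp=-3, e=sp−y=-0.6072; I=-0.4887, D=e−e_prev=-0.7557; u=1/2·(-0.6072)+3/2·(-0.4887)+0·(-0.7557)=-1.03665; next y=4/5·(-2.3928)+1/2·(-1.03665)=-2.432565
n=6: y=-2.432565, sp=-3, e=sp−y=-0.567435; I=-1.056135, D=e−e_prev=0.039765; u=1/2·(-0.567435)+3/2·(-1.056135)+0·0.039765=-1.86792; next y=4/5·(-2.432565)+1/2·(-1.86792)=-2.880012
n=7: y=-2.880012, sp=-3, e=sp−y=-0.119988; I=-1.176123, D=e−e_prev=0.447447; u=1/2·(-0.119988)+3/2·(-1.176123)+0·0.447447≈-1.824179; next y=4/5·(-2.880012)+1/2·(-1.824179)≈-3.216099
n=8: y≈-3.216099, sp=-3, e=sp−y≈0.216099; I≈-0.960024, D=e−e_prev≈0.336087; u=1/2·0.216099+3/2·(-0.960024)+0·0.336087≈-1.331987; next y=4/5·(-3.216099)+1/2·(-1.331987)≈-3.238872
n=9: y≈-3.238872, sp=-3, e=sp−y≈0.238872; I≈-0.721152, D=e−e_prev≈0.022774; u=1/2·0.238872+3/2·(-0.721152)+0·0.022774≈-0.962291; next y=4/5·(-3.238872)+1/2·(-0.962291)≈-3.072244
n=10: y≈-3.072244, sp=-3, e=sp−y≈0.072244; I≈-0.648908, D=e−e_prev≈-0.166629; u=1/2·0.072244+3/2·(-0.648908)+0·(-0.166629)≈-0.937240; next y=4/5·(-3.072244)+1/2·(-0.937240)≈-2.926415
n=11: y≈-2.926415, sp=-3, e=sp−y≈-0.073585; I≈-0.722493, D=e−e_prev≈-0.145829; u=1/2·(-0.073585)+3/2·(-0.722493)+0·(-0.145829)≈-1.120532; next y=4/5·(-2.926415)+1/2·(-1.120532)≈-2.901398
n=12: y≈-2.901398, sp=-3, e=sp−y≈-0.098602; I≈-0.821095, D=e−e_prev≈-0.025017; u=1/2·(-0.098602)+3/2·(-0.821095)+0·(-0.025017)≈-1.280943; next y=4/5·(-2.901398)+1/2·(-1.280943)≈-2.961590

0 -3 -6.000 0.000
1 -3 -4.500 -3.000
2 -3 -1.200 -4.650
3 -3 0.615 -4.320
4 -3 0.252 -3.149
5 -3 -1.037 -2.393
6 -3 -1.868 -2.433
7 -3 -1.824 -2.880
8 -3 -1.332 -3.216
9 -3 -0.962 -3.239
10 -3 -0.937 -3.072
11 -3 -1.121 -2.926
12 -3 -1.281 -2.901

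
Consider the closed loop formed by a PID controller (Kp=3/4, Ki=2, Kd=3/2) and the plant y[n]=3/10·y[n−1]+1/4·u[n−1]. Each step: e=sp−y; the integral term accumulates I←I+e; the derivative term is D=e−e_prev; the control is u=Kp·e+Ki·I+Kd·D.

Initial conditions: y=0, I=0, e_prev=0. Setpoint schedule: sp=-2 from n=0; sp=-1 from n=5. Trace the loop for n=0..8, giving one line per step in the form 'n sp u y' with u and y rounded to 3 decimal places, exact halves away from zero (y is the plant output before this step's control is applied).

(exact arithmetic carried between steps; '≈' marks a value shown rounded to 6 d.p. or computed from one; I and e_prev carry over from the previous line; the table rounds u and y to 3 d.p., halves away from zero)
n=0: y=0, sp=-2, e=sp−y=-2; I=-2, D=e−e_prev=-2; u=3/4·(-2)+2·(-2)+3/2·(-2)=-8.5; next y=3/10·0+1/4·(-8.5)=-2.125
n=1: y=-2.125, sp=-2, e=sp−y=0.125; I=-1.875, D=e−e_prev=2.125; u=3/4·0.125+2·(-1.875)+3/2·2.125=-0.46875; next y=3/10·(-2.125)+1/4·(-0.46875)≈-0.754688
n=2: y≈-0.754688, sp=-2, e=sp−y≈-1.245313; I≈-3.120313, D=e−e_prev≈-1.370313; u=3/4·(-1.245313)+2·(-3.120313)+3/2·(-1.370313)≈-9.230078; next y=3/10·(-0.754688)+1/4·(-9.230078)≈-2.533926
n=3: y≈-2.533926, sp=-2, e=sp−y≈0.533926; I≈-2.586387, D=e−e_prev≈1.779238; u=3/4·0.533926+2·(-2.586387)+3/2·1.779238≈-2.103472; next y=3/10·(-2.533926)+1/4·(-2.103472)≈-1.286046
n=4: y≈-1.286046, sp=-2, e=sp−y≈-0.713954; I≈-3.300341, D=e−e_prev≈-1.247880; u=3/4·(-0.713954)+2·(-3.300341)+3/2·(-1.247880)≈-9.007968; next y=3/10·(-1.286046)+1/4·(-9.007968)≈-2.637806
n=5: y≈-2.637806, sp=-1, e=sp−y≈1.637806; I≈-1.662535, D=e−e_prev≈2.351760; u=3/4·1.637806+2·(-1.662535)+3/2·2.351760≈1.430924; next y=3/10·(-2.637806)+1/4·1.430924≈-0.433611
n=6: y≈-0.433611, sp=-1, e=sp−y≈-0.566389; I≈-2.228925, D=e−e_prev≈-2.204195; u=3/4·(-0.566389)+2·(-2.228925)+3/2·(-2.204195)≈-8.188933; next y=3/10·(-0.433611)+1/4·(-8.188933)≈-2.177317
n=7: y≈-2.177317, sp=-1, e=sp−y≈1.177317; I≈-1.051608, D=e−e_prev≈1.743706; u=3/4·1.177317+2·(-1.051608)+3/2·1.743706≈1.395330; next y=3/10·(-2.177317)+1/4·1.395330≈-0.304362
n=8: y≈-0.304362, sp=-1, e=sp−y≈-0.695638; I≈-1.747246, D=e−e_prev≈-1.872954; u=3/4·(-0.695638)+2·(-1.747246)+3/2·(-1.872954)≈-6.825650; next y=3/10·(-0.304362)+1/4·(-6.825650)≈-1.797721

0 -2 -8.500 0.000
1 -2 -0.469 -2.125
2 -2 -9.230 -0.755
3 -2 -2.103 -2.534
4 -2 -9.008 -1.286
5 -1 1.431 -2.638
6 -1 -8.189 -0.434
7 -1 1.395 -2.177
8 -1 -6.826 -0.304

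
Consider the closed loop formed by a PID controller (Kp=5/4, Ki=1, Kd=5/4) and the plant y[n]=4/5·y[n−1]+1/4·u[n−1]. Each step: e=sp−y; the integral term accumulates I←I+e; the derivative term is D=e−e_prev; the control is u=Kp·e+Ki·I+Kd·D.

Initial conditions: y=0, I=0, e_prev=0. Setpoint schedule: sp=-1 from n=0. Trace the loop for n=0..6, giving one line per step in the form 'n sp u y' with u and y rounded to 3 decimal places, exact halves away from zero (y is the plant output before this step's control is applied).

0 -1 -3.500 0.000
1 -1 -0.188 -0.875
2 -1 -1.855 -0.747
3 -1 -0.848 -1.061
4 -1 -1.180 -1.061
5 -1 -0.829 -1.144
6 -1 -0.864 -1.122

(exact arithmetic carried between steps; '≈' marks a value shown rounded to 6 d.p. or computed from one; I and e_prev carry over from the previous line; the table rounds u and y to 3 d.p., halves away from zero)
n=0: y=0, sp=-1, e=sp−y=-1; I=-1, D=e−e_prev=-1; u=5/4·(-1)+1·(-1)+5/4·(-1)=-3.5; next y=4/5·0+1/4·(-3.5)=-0.875
n=1: y=-0.875, sp=-1, e=sp−y=-0.125; I=-1.125, D=e−e_prev=0.875; u=5/4·(-0.125)+1·(-1.125)+5/4·0.875=-0.1875; next y=4/5·(-0.875)+1/4·(-0.1875)=-0.746875
n=2: y=-0.746875, sp=-1, e=sp−y=-0.253125; I=-1.378125, D=e−e_prev=-0.128125; u=5/4·(-0.253125)+1·(-1.378125)+5/4·(-0.128125)≈-1.854688; next y=4/5·(-0.746875)+1/4·(-1.854688)≈-1.061172
n=3: y≈-1.061172, sp=-1, e=sp−y≈0.061172; I≈-1.316953, D=e−e_prev≈0.314297; u=5/4·0.061172+1·(-1.316953)+5/4·0.314297≈-0.847617; next y=4/5·(-1.061172)+1/4·(-0.847617)≈-1.060842
n=4: y≈-1.060842, sp=-1, e=sp−y≈0.060842; I≈-1.256111, D=e−e_prev≈-0.000330; u=5/4·0.060842+1·(-1.256111)+5/4·(-0.000330)≈-1.180472; next y=4/5·(-1.060842)+1/4·(-1.180472)≈-1.143791
n=5: y≈-1.143791, sp=-1, e=sp−y≈0.143791; I≈-1.112320, D=e−e_prev≈0.082950; u=5/4·0.143791+1·(-1.112320)+5/4·0.082950≈-0.828894; next y=4/5·(-1.143791)+1/4·(-0.828894)≈-1.122257
n=6: y≈-1.122257, sp=-1, e=sp−y≈0.122257; I≈-0.990063, D=e−e_prev≈-0.021535; u=5/4·0.122257+1·(-0.990063)+5/4·(-0.021535)≈-0.864161; next y=4/5·(-1.122257)+1/4·(-0.864161)≈-1.113846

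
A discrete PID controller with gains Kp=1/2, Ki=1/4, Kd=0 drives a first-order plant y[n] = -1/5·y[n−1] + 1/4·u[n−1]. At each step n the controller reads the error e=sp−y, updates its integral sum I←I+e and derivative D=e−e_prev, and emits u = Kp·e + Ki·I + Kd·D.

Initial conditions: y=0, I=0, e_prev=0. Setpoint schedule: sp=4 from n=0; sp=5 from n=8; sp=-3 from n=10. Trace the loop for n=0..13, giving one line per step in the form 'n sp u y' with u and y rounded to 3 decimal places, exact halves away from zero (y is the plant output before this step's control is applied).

0 4 3.000 0.000
1 4 3.438 0.750
2 4 4.280 0.709
3 4 4.939 0.928
4 4 5.616 1.049
5 4 6.245 1.194
6 4 6.850 1.322
7 4 7.426 1.448
8 5 8.725 1.567
9 5 9.357 1.868
10 -3 4.067 1.966
11 -3 3.832 0.624
12 -3 2.769 0.833
13 -3 2.041 0.526

(exact arithmetic carried between steps; '≈' marks a value shown rounded to 6 d.p. or computed from one; I and e_prev carry over from the previous line; the table rounds u and y to 3 d.p., halves away from zero)
n=0: y=0, sp=4, e=sp−y=4; I=4, D=e−e_prev=4; u=1/2·4+1/4·4+0·4=3; next y=-1/5·0+1/4·3=0.75
n=1: y=0.75, sp=4, e=sp−y=3.25; I=7.25, D=e−e_prev=-0.75; u=1/2·3.25+1/4·7.25+0·(-0.75)=3.4375; next y=-1/5·0.75+1/4·3.4375=0.709375
n=2: y=0.709375, sp=4, e=sp−y=3.290625; I=10.540625, D=e−e_prev=0.040625; u=1/2·3.290625+1/4·10.540625+0·0.040625≈4.280469; next y=-1/5·0.709375+1/4·4.280469≈0.928242
n=3: y≈0.928242, sp=4, e=sp−y≈3.071758; I≈13.612383, D=e−e_prev≈-0.218867; u=1/2·3.071758+1/4·13.612383+0·(-0.218867)≈4.938975; next y=-1/5·0.928242+1/4·4.938975≈1.049095
n=4: y≈1.049095, sp=4, e=sp−y≈2.950905; I≈16.563288, D=e−e_prev≈-0.120853; u=1/2·2.950905+1/4·16.563288+0·(-0.120853)≈5.616274; next y=-1/5·1.049095+1/4·5.616274≈1.194250
n=5: y≈1.194250, sp=4, e=sp−y≈2.805750; I≈19.369038, D=e−e_prev≈-0.145154; u=1/2·2.805750+1/4·19.369038+0·(-0.145154)≈6.245135; next y=-1/5·1.194250+1/4·6.245135≈1.322434
n=6: y≈1.322434, sp=4, e=sp−y≈2.677566; I≈22.046604, D=e−e_prev≈-0.128184; u=1/2·2.677566+1/4·22.046604+0·(-0.128184)≈6.850434; next y=-1/5·1.322434+1/4·6.850434≈1.448122
n=7: y≈1.448122, sp=4, e=sp−y≈2.551878; I≈24.598482, D=e−e_prev≈-0.125688; u=1/2·2.551878+1/4·24.598482+0·(-0.125688)≈7.425560; next y=-1/5·1.448122+1/4·7.425560≈1.566766
n=8: y≈1.566766, sp=5, e=sp−y≈3.433234; I≈28.031717, D=e−e_prev≈0.881356; u=1/2·3.433234+1/4·28.031717+0·0.881356≈8.724546; next y=-1/5·1.566766+1/4·8.724546≈1.867783
n=9: y≈1.867783, sp=5, e=sp−y≈3.132217; I≈31.163933, D=e−e_prev≈-0.301018; u=1/2·3.132217+1/4·31.163933+0·(-0.301018)≈9.357092; next y=-1/5·1.867783+1/4·9.357092≈1.965716
n=10: y≈1.965716, sp=-3, e=sp−y≈-4.965716; I≈26.198217, D=e−e_prev≈-8.097933; u=1/2·(-4.965716)+1/4·26.198217+0·(-8.097933)≈4.066696; next y=-1/5·1.965716+1/4·4.066696≈0.623531
n=11: y≈0.623531, sp=-3, e=sp−y≈-3.623531; I≈22.574686, D=e−e_prev≈1.342185; u=1/2·(-3.623531)+1/4·22.574686+0·1.342185≈3.831906; next y=-1/5·0.623531+1/4·3.831906≈0.833270
n=12: y≈0.833270, sp=-3, e=sp−y≈-3.833270; I≈18.741416, D=e−e_prev≈-0.209740; u=1/2·(-3.833270)+1/4·18.741416+0·(-0.209740)≈2.768719; next y=-1/5·0.833270+1/4·2.768719≈0.525526
n=13: y≈0.525526, sp=-3, e=sp−y≈-3.525526; I≈15.215890, D=e−e_prev≈0.307745; u=1/2·(-3.525526)+1/4·15.215890+0·0.307745≈2.041210; next y=-1/5·0.525526+1/4·2.041210≈0.405197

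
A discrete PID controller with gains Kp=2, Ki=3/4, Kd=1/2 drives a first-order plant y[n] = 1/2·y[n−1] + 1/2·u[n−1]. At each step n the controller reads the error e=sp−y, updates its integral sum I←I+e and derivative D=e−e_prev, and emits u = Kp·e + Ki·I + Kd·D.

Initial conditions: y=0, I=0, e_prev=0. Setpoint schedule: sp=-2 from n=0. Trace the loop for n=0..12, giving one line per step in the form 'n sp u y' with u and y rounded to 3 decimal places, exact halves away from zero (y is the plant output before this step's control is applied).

(exact arithmetic carried between steps; '≈' marks a value shown rounded to 6 d.p. or computed from one; I and e_prev carry over from the previous line; the table rounds u and y to 3 d.p., halves away from zero)
n=0: y=0, sp=-2, e=sp−y=-2; I=-2, D=e−e_prev=-2; u=2·(-2)+3/4·(-2)+1/2·(-2)=-6.5; next y=1/2·0+1/2·(-6.5)=-3.25
n=1: y=-3.25, sp=-2, e=sp−y=1.25; I=-0.75, D=e−e_prev=3.25; u=2·1.25+3/4·(-0.75)+1/2·3.25=3.5625; next y=1/2·(-3.25)+1/2·3.5625=0.15625
n=2: y=0.15625, sp=-2, e=sp−y=-2.15625; I=-2.90625, D=e−e_prev=-3.40625; u=2·(-2.15625)+3/4·(-2.90625)+1/2·(-3.40625)≈-8.195313; next y=1/2·0.15625+1/2·(-8.195313)≈-4.019531
n=3: y≈-4.019531, sp=-2, e=sp−y≈2.019531; I≈-0.886719, D=e−e_prev≈4.175781; u=2·2.019531+3/4·(-0.886719)+1/2·4.175781≈5.461914; next y=1/2·(-4.019531)+1/2·5.461914≈0.721191
n=4: y≈0.721191, sp=-2, e=sp−y≈-2.721191; I≈-3.607910, D=e−e_prev≈-4.740723; u=2·(-2.721191)+3/4·(-3.607910)+1/2·(-4.740723)≈-10.518677; next y=1/2·0.721191+1/2·(-10.518677)≈-4.898743
n=5: y≈-4.898743, sp=-2, e=sp−y≈2.898743; I≈-0.709167, D=e−e_prev≈5.619934; u=2·2.898743+3/4·(-0.709167)+1/2·5.619934≈8.075577; next y=1/2·(-4.898743)+1/2·8.075577≈1.588417
n=6: y≈1.588417, sp=-2, e=sp−y≈-3.588417; I≈-4.297585, D=e−e_prev≈-6.487160; u=2·(-3.588417)+3/4·(-4.297585)+1/2·(-6.487160)≈-13.643602; next y=1/2·1.588417+1/2·(-13.643602)≈-6.027593
n=7: y≈-6.027593, sp=-2, e=sp−y≈4.027593; I≈-0.269992, D=e−e_prev≈7.616010; u=2·4.027593+3/4·(-0.269992)+1/2·7.616010≈11.660696; next y=1/2·(-6.027593)+1/2·11.660696≈2.816552
n=8: y≈2.816552, sp=-2, e=sp−y≈-4.816552; I≈-5.086544, D=e−e_prev≈-8.844144; u=2·(-4.816552)+3/4·(-5.086544)+1/2·(-8.844144)≈-17.870084; next y=1/2·2.816552+1/2·(-17.870084)≈-7.526766
n=9: y≈-7.526766, sp=-2, e=sp−y≈5.526766; I≈0.440222, D=e−e_prev≈10.343318; u=2·5.526766+3/4·0.440222+1/2·10.343318≈16.555357; next y=1/2·(-7.526766)+1/2·16.555357≈4.514296
n=10: y≈4.514296, sp=-2, e=sp−y≈-6.514296; I≈-6.074073, D=e−e_prev≈-12.041062; u=2·(-6.514296)+3/4·(-6.074073)+1/2·(-12.041062)≈-23.604677; next y=1/2·4.514296+1/2·(-23.604677)≈-9.545191
n=11: y≈-9.545191, sp=-2, e=sp−y≈7.545191; I≈1.471117, D=e−e_prev≈14.059487; u=2·7.545191+3/4·1.471117+1/2·14.059487≈23.223463; next y=1/2·(-9.545191)+1/2·23.223463≈6.839136
n=12: y≈6.839136, sp=-2, e=sp−y≈-8.839136; I≈-7.368019, D=e−e_prev≈-16.384327; u=2·(-8.839136)+3/4·(-7.368019)+1/2·(-16.384327)≈-31.396450; next y=1/2·6.839136+1/2·(-31.396450)≈-12.278657

0 -2 -6.500 0.000
1 -2 3.563 -3.250
2 -2 -8.195 0.156
3 -2 5.462 -4.020
4 -2 -10.519 0.721
5 -2 8.076 -4.899
6 -2 -13.644 1.588
7 -2 11.661 -6.028
8 -2 -17.870 2.817
9 -2 16.555 -7.527
10 -2 -23.605 4.514
11 -2 23.223 -9.545
12 -2 -31.396 6.839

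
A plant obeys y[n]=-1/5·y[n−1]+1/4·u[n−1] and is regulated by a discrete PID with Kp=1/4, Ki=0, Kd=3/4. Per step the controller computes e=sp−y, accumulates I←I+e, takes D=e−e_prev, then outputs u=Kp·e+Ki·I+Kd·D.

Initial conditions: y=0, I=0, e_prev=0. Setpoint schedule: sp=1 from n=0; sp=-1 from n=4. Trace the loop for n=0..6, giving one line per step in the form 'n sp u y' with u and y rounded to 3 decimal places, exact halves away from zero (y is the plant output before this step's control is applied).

(exact arithmetic carried between steps; '≈' marks a value shown rounded to 6 d.p. or computed from one; I and e_prev carry over from the previous line; the table rounds u and y to 3 d.p., halves away from zero)
n=0: y=0, sp=1, e=sp−y=1; I=1, D=e−e_prev=1; u=1/4·1+0·1+3/4·1=1; next y=-1/5·0+1/4·1=0.25
n=1: y=0.25, sp=1, e=sp−y=0.75; I=1.75, D=e−e_prev=-0.25; u=1/4·0.75+0·1.75+3/4·(-0.25)=0; next y=-1/5·0.25+1/4·0=-0.05
n=2: y=-0.05, sp=1, e=sp−y=1.05; I=2.8, D=e−e_prev=0.3; u=1/4·1.05+0·2.8+3/4·0.3=0.4875; next y=-1/5·(-0.05)+1/4·0.4875=0.131875
n=3: y=0.131875, sp=1, e=sp−y=0.868125; I=3.668125, D=e−e_prev=-0.181875; u=1/4·0.868125+0·3.668125+3/4·(-0.181875)=0.080625; next y=-1/5·0.131875+1/4·0.080625≈-0.006219
n=4: y≈-0.006219, sp=-1, e=sp−y≈-0.993781; I≈2.674344, D=e−e_prev≈-1.861906; u=1/4·(-0.993781)+0·2.674344+3/4·(-1.861906)≈-1.644875; next y=-1/5·(-0.006219)+1/4·(-1.644875)≈-0.409975
n=5: y=-0.409975, sp=-1, e=sp−y=-0.590025; I≈2.084319, D=e−e_prev≈0.403756; u=1/4·(-0.590025)+0·2.084319+3/4·0.403756≈0.155311; next y=-1/5·(-0.409975)+1/4·0.155311≈0.120823
n=6: y≈0.120823, sp=-1, e=sp−y≈-1.120823; I≈0.963496, D=e−e_prev≈-0.530798; u=1/4·(-1.120823)+0·0.963496+3/4·(-0.530798)≈-0.678304; next y=-1/5·0.120823+1/4·(-0.678304)≈-0.193741

0 1 1.000 0.000
1 1 0.000 0.250
2 1 0.488 -0.050
3 1 0.081 0.132
4 -1 -1.645 -0.006
5 -1 0.155 -0.410
6 -1 -0.678 0.121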